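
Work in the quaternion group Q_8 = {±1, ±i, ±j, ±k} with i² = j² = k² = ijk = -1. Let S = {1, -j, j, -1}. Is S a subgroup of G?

Yes

|S| = 4 divides |G| = 8, consistent with Lagrange.
S contains the identity, every element's inverse is in S, and S is closed under ·: it is a subgroup.
In fact S = ⟨j⟩.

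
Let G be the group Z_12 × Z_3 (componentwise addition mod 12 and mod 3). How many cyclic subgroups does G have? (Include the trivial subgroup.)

15

Group the elements of G by the cyclic subgroup they generate; each cyclic subgroup of order d accounts for φ(d) elements.
Cyclic subgroups by order — order 1: 1; order 2: 1; order 3: 4; order 4: 1; order 6: 4; order 12: 4.
Total: 15.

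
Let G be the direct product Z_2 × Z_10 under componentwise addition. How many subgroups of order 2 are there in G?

3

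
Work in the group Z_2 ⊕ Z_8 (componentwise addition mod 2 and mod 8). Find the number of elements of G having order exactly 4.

An element (a,b) has order lcm(ord(a), ord(b)); count pairs with lcm equal to 4.
Enumerating gives 4 such elements.

4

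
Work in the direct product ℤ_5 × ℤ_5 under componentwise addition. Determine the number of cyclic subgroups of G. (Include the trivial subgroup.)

7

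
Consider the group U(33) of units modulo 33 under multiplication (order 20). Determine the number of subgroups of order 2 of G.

3

|G| = 20 and 2 | 20, so subgroups of order 2 are possible by Lagrange.
The subgroups of order 2 are: {1, 10}; {1, 23}; {1, 32}.
So G has 3 subgroups of order 2.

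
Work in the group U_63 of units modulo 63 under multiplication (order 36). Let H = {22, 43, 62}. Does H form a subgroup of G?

The identity 1 ∉ H, so H is not a subgroup.

No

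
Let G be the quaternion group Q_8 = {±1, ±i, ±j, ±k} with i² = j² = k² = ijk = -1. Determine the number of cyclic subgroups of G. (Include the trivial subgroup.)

A cyclic subgroup of order d is generated by each of its φ(d) elements of order d, so the cyclic subgroups of order d number (#elements of order d)/φ(d).
Cyclic subgroups by order — order 1: 1; order 2: 1; order 4: 3.
Total: 5.

5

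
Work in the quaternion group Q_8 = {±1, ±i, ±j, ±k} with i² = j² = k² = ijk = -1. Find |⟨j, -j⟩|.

4

|⟨j⟩| = 4 and |⟨-j⟩| = 4, so |H| is a multiple of lcm(4, 4) = 4 and divides |G| = 8.
Closing under the operation: H = {1, -1, j, -j}, so |H| = 4.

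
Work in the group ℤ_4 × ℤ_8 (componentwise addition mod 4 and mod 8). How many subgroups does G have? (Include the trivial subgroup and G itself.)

|G| = 32, so by Lagrange every subgroup order divides 32. Divisors: 1, 2, 4, 8, 16, 32.
Subgroups by order — order 1: 1; order 2: 3; order 4: 7; order 8: 7; order 16: 3; order 32: 1.
Total: 1 + 3 + 7 + 7 + 3 + 1 = 22.

22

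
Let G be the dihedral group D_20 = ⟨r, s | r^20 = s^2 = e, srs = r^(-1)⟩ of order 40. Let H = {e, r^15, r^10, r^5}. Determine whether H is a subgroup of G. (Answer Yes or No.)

Yes

|H| = 4 divides |G| = 40, consistent with Lagrange.
H contains the identity, every element's inverse is in H, and H is closed under ·: it is a subgroup.
In fact H = ⟨r^15⟩.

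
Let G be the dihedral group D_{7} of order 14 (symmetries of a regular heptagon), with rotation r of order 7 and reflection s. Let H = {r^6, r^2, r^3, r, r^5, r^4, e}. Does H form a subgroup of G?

|H| = 7 divides |G| = 14, consistent with Lagrange.
H contains the identity, every element's inverse is in H, and H is closed under ·: it is a subgroup.
In fact H = ⟨r^4⟩.

Yes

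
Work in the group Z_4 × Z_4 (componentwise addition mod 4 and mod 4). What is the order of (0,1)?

4

The order of (0,1) in Z_4 × Z_4 is lcm(ord(0) in Z_4, ord(1) in Z_4).
ord(0) = 1 and ord(1) = 4, so |⟨(0,1)⟩| = lcm(1, 4) = 4.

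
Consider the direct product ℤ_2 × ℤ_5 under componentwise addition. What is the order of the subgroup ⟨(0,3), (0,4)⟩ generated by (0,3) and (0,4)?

5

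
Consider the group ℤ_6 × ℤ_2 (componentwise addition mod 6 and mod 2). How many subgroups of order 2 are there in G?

3

|G| = 12 and 2 | 12, so subgroups of order 2 are possible by Lagrange.
The subgroups of order 2 are: {(0,0), (0,1)}; {(0,0), (3,0)}; {(0,0), (3,1)}.
So G has 3 subgroups of order 2.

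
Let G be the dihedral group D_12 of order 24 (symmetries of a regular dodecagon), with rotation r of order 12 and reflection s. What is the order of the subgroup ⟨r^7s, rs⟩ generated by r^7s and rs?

4

|⟨r^7s⟩| = 2 and |⟨rs⟩| = 2, so |H| is a multiple of lcm(2, 2) = 2 and divides |G| = 24.
Closing under the operation: H = {e, r^6, rs, r^7s}, so |H| = 4.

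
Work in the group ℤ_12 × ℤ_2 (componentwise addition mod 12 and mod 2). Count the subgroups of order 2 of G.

|G| = 24 and 2 | 24, so subgroups of order 2 are possible by Lagrange.
The subgroups of order 2 are: {(0,0), (0,1)}; {(0,0), (6,0)}; {(0,0), (6,1)}.
So G has 3 subgroups of order 2.

3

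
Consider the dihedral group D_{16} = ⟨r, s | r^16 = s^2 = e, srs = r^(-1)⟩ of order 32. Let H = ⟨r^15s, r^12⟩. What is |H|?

8

|⟨r^15s⟩| = 2 and |⟨r^12⟩| = 4, so |H| is a multiple of lcm(2, 4) = 4 and divides |G| = 32.
Closing under the operation: H = {e, r^4, r^8, r^12, r^3s, r^7s, r^11s, r^15s}, so |H| = 8.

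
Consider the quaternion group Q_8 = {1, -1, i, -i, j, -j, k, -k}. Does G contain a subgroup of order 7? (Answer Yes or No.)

No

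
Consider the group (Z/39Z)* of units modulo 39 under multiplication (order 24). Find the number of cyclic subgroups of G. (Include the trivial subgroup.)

12

A cyclic subgroup of order d is generated by each of its φ(d) elements of order d, so the cyclic subgroups of order d number (#elements of order d)/φ(d).
Cyclic subgroups by order — order 1: 1; order 2: 3; order 3: 1; order 4: 2; order 6: 3; order 12: 2.
Total: 12.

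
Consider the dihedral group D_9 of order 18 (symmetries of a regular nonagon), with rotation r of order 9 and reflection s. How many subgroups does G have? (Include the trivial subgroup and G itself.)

|G| = 18, so by Lagrange every subgroup order divides 18. Divisors: 1, 2, 3, 6, 9, 18.
Subgroups by order — order 1: 1; order 2: 9; order 3: 1; order 6: 3; order 9: 1; order 18: 1.
Total: 1 + 9 + 1 + 3 + 1 + 1 = 16.

16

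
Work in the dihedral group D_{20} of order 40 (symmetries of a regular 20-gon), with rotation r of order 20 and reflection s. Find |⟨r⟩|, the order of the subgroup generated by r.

Computing powers of r: the smallest k with (r)^k = e is k = 20.

20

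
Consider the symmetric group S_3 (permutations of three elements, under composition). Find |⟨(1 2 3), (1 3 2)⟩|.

3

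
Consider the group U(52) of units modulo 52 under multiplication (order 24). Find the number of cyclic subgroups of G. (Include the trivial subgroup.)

12

Group the elements of G by the cyclic subgroup they generate; each cyclic subgroup of order d accounts for φ(d) elements.
Cyclic subgroups by order — order 1: 1; order 2: 3; order 3: 1; order 4: 2; order 6: 3; order 12: 2.
Total: 12.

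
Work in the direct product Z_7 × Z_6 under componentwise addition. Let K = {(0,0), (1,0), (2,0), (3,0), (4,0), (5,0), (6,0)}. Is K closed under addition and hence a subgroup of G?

Yes

|K| = 7 divides |G| = 42, consistent with Lagrange.
K contains the identity, every element's inverse is in K, and K is closed under +: it is a subgroup.
In fact K = ⟨(4,0)⟩.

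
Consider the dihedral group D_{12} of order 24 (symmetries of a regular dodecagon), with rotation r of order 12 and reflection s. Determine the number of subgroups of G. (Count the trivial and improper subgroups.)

34

|G| = 24, so by Lagrange every subgroup order divides 24. Divisors: 1, 2, 3, 4, 6, 8, 12, 24.
Subgroups by order — order 1: 1; order 2: 13; order 3: 1; order 4: 7; order 6: 5; order 8: 3; order 12: 3; order 24: 1.
Total: 1 + 13 + 1 + 7 + 5 + 3 + 3 + 1 = 34.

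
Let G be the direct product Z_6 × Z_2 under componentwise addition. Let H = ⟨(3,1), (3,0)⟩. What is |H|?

|⟨(3,1)⟩| = 2 and |⟨(3,0)⟩| = 2, so |H| is a multiple of lcm(2, 2) = 2 and divides |G| = 12.
Closing under the operation: H = {(0,0), (0,1), (3,0), (3,1)}, so |H| = 4.

4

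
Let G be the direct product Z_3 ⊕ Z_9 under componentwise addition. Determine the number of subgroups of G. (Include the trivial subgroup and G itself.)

|G| = 27, so by Lagrange every subgroup order divides 27. Divisors: 1, 3, 9, 27.
Subgroups by order — order 1: 1; order 3: 4; order 9: 4; order 27: 1.
Total: 1 + 4 + 4 + 1 = 10.

10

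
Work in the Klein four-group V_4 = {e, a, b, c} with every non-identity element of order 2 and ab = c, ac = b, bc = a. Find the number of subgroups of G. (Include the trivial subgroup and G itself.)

|G| = 4, so by Lagrange every subgroup order divides 4. Divisors: 1, 2, 4.
Subgroups by order — order 1: 1; order 2: 3; order 4: 1.
Total: 1 + 3 + 1 = 5.

5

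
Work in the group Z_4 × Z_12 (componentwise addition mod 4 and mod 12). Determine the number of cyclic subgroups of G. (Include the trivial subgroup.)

Each element a generates a cyclic subgroup ⟨a⟩; distinct elements may generate the same one (a cyclic group of order d has φ(d) generators).
Cyclic subgroups by order — order 1: 1; order 2: 3; order 3: 1; order 4: 6; order 6: 3; order 12: 6.
Total: 20.

20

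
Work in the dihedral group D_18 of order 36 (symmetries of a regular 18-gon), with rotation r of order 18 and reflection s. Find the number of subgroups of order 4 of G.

9

|G| = 36 and 4 | 36, so subgroups of order 4 are possible by Lagrange.
The subgroups of order 4 are: {e, r^9, rs, r^10s}; {e, r^9, r^2s, r^11s}; {e, r^9, r^3s, r^12s}; {e, r^9, r^4s, r^13s}; … (9 in all).
So G has 9 subgroups of order 4.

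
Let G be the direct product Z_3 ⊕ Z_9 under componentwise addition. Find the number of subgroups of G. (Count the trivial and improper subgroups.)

10

|G| = 27, so by Lagrange every subgroup order divides 27. Divisors: 1, 3, 9, 27.
Subgroups by order — order 1: 1; order 3: 4; order 9: 4; order 27: 1.
Total: 1 + 4 + 4 + 1 = 10.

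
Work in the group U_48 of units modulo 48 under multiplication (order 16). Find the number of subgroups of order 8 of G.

7

|G| = 16 and 8 | 16, so subgroups of order 8 are possible by Lagrange.
The subgroups of order 8 are: {1, 11, 13, 23, 25, 35, 37, 47}; {1, 11, 17, 19, 25, 35, 41, 43}; {1, 5, 7, 11, 25, 29, 31, 35}; {1, 5, 13, 17, 25, 29, 37, 41}; … (7 in all).
So G has 7 subgroups of order 8.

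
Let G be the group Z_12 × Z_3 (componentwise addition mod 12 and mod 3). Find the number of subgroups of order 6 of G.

4

|G| = 36 and 6 | 36, so subgroups of order 6 are possible by Lagrange.
The subgroups of order 6 are: {(0,0), (0,1), (0,2), (6,0), (6,1), (6,2)}; {(0,0), (2,0), (4,0), (6,0), (8,0), (10,0)}; {(0,0), (2,2), (4,1), (6,0), (8,2), (10,1)}; {(0,0), (2,1), (4,2), (6,0), (8,1), (10,2)}.
So G has 4 subgroups of order 6.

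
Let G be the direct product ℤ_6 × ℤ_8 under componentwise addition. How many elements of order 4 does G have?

4

An element (a,b) has order lcm(ord(a), ord(b)); count pairs with lcm equal to 4.
Enumerating gives 4 such elements.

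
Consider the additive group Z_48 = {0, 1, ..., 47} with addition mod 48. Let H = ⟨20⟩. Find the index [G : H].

|⟨20⟩| = 12 and |G| = 48.
By Lagrange, [G : H] = |G|/|H| = 48/12 = 4.

4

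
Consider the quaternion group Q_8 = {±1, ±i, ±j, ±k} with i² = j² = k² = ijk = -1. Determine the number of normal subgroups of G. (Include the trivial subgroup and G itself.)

6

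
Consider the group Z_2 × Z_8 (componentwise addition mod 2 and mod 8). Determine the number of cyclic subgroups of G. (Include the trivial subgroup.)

8

Each element a generates a cyclic subgroup ⟨a⟩; distinct elements may generate the same one (a cyclic group of order d has φ(d) generators).
Cyclic subgroups by order — order 1: 1; order 2: 3; order 4: 2; order 8: 2.
Total: 8.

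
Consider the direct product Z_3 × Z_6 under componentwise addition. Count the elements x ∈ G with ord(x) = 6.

An element (a,b) has order lcm(ord(a), ord(b)); count pairs with lcm equal to 6.
Enumerating gives 8 such elements.

8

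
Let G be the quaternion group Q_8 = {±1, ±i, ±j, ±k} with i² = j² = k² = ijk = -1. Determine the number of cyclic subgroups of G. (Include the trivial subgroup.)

A cyclic subgroup of order d is generated by each of its φ(d) elements of order d, so the cyclic subgroups of order d number (#elements of order d)/φ(d).
Cyclic subgroups by order — order 1: 1; order 2: 1; order 4: 3.
Total: 5.

5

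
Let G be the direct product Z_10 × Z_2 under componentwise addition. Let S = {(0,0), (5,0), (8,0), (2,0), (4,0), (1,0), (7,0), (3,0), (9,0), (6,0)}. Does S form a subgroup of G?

Yes

|S| = 10 divides |G| = 20, consistent with Lagrange.
S contains the identity, every element's inverse is in S, and S is closed under +: it is a subgroup.
In fact S = ⟨(9,0)⟩.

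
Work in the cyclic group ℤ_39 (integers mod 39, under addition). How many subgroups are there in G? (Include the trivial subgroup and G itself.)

A cyclic group of order 39 has exactly one subgroup for each divisor of 39.
Divisors of 39: 1, 3, 13, 39.
So ℤ_39 has 4 subgroups.

4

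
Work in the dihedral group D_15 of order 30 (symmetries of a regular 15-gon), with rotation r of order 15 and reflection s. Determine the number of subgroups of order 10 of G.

3

|G| = 30 and 10 | 30, so subgroups of order 10 are possible by Lagrange.
The subgroups of order 10 are: {e, r^3, r^6, r^9, r^12, rs, r^4s, r^7s, r^10s, r^13s}; {e, r^3, r^6, r^9, r^12, r^2s, r^5s, r^8s, r^11s, r^14s}; {e, r^3, r^6, r^9, r^12, s, r^3s, r^6s, r^9s, r^12s}.
So G has 3 subgroups of order 10.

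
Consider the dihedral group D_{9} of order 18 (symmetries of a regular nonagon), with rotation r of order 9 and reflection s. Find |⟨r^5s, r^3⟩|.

|⟨r^5s⟩| = 2 and |⟨r^3⟩| = 3, so |H| is a multiple of lcm(2, 3) = 6 and divides |G| = 18.
Closing under the operation: H = {e, r^3, r^6, r^2s, r^5s, r^8s}, so |H| = 6.

6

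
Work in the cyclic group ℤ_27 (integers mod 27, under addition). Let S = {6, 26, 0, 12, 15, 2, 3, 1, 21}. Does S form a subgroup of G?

No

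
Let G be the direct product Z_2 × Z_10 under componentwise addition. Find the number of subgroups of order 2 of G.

3

|G| = 20 and 2 | 20, so subgroups of order 2 are possible by Lagrange.
The subgroups of order 2 are: {(0,0), (0,5)}; {(0,0), (1,0)}; {(0,0), (1,5)}.
So G has 3 subgroups of order 2.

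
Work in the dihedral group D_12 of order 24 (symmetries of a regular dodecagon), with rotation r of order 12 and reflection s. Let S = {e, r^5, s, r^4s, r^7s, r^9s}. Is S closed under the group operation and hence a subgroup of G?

r^5 ∈ S but its inverse r^7 ∉ S, so S is not a subgroup.

No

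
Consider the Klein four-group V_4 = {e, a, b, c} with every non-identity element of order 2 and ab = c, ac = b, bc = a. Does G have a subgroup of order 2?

Yes

2 | 4. A subgroup of order 2 is {e, a}.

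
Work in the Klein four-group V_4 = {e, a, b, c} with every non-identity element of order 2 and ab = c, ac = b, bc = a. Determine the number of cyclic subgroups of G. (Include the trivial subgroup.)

4

Group the elements of G by the cyclic subgroup they generate; each cyclic subgroup of order d accounts for φ(d) elements.
Cyclic subgroups by order — order 1: 1; order 2: 3.
Total: 4.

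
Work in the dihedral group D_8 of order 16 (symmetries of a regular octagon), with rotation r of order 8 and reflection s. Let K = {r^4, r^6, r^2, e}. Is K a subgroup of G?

Yes

|K| = 4 divides |G| = 16, consistent with Lagrange.
K contains the identity, every element's inverse is in K, and K is closed under ·: it is a subgroup.
In fact K = ⟨r^6⟩.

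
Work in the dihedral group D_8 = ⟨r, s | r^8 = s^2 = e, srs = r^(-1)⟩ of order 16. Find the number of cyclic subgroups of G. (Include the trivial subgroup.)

Each element a generates a cyclic subgroup ⟨a⟩; distinct elements may generate the same one (a cyclic group of order d has φ(d) generators).
Cyclic subgroups by order — order 1: 1; order 2: 9; order 4: 1; order 8: 1.
Total: 12.

12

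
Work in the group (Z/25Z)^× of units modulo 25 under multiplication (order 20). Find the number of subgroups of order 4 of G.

1

|G| = 20 and 4 | 20, so subgroups of order 4 are possible by Lagrange.
The subgroups of order 4 are: {1, 7, 18, 24}.
So G has 1 subgroup of order 4.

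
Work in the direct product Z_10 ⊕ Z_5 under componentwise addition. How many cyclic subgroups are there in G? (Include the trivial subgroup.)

14

Group the elements of G by the cyclic subgroup they generate; each cyclic subgroup of order d accounts for φ(d) elements.
Cyclic subgroups by order — order 1: 1; order 2: 1; order 5: 6; order 10: 6.
Total: 14.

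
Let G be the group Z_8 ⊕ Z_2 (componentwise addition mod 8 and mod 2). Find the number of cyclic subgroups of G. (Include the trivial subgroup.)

8

A cyclic subgroup of order d is generated by each of its φ(d) elements of order d, so the cyclic subgroups of order d number (#elements of order d)/φ(d).
Cyclic subgroups by order — order 1: 1; order 2: 3; order 4: 2; order 8: 2.
Total: 8.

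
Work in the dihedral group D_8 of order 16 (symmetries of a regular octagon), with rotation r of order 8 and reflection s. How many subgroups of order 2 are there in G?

9

|G| = 16 and 2 | 16, so subgroups of order 2 are possible by Lagrange.
The subgroups of order 2 are: {e, r^2s}; {e, r^3s}; {e, r^4}; {e, r^4s}; … (9 in all).
So G has 9 subgroups of order 2.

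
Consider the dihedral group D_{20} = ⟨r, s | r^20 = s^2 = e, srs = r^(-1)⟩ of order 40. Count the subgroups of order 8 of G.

|G| = 40 and 8 | 40, so subgroups of order 8 are possible by Lagrange.
The subgroups of order 8 are: {e, r^5, r^10, r^15, s, r^5s, r^10s, r^15s}; {e, r^5, r^10, r^15, rs, r^6s, r^11s, r^16s}; {e, r^5, r^10, r^15, r^2s, r^7s, r^12s, r^17s}; {e, r^5, r^10, r^15, r^3s, r^8s, r^13s, r^18s}; … (5 in all).
So G has 5 subgroups of order 8.

5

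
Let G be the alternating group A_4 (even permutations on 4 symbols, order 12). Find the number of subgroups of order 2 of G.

3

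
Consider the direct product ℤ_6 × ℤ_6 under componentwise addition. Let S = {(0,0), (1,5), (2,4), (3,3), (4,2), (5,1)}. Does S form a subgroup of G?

Yes

|S| = 6 divides |G| = 36, consistent with Lagrange.
S contains the identity, every element's inverse is in S, and S is closed under +: it is a subgroup.
In fact S = ⟨(1,5)⟩.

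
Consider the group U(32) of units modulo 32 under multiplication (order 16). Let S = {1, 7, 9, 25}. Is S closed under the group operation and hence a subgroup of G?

7 ∈ S but its inverse 23 ∉ S, so S is not a subgroup.

No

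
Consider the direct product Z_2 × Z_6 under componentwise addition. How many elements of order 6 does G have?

An element (a,b) has order lcm(ord(a), ord(b)); count pairs with lcm equal to 6.
Enumerating gives 6 such elements.

6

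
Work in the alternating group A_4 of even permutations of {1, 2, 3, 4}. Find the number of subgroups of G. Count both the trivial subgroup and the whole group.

10

|G| = 12, so by Lagrange every subgroup order divides 12. Divisors: 1, 2, 3, 4, 6, 12.
Subgroups by order — order 1: 1; order 2: 3; order 3: 4; order 4: 1; order 6: 0; order 12: 1.
Total: 1 + 3 + 4 + 1 + 0 + 1 = 10.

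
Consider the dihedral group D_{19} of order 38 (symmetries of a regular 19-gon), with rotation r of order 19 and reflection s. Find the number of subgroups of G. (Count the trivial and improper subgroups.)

22

|G| = 38, so by Lagrange every subgroup order divides 38. Divisors: 1, 2, 19, 38.
Subgroups by order — order 1: 1; order 2: 19; order 19: 1; order 38: 1.
Total: 1 + 19 + 1 + 1 = 22.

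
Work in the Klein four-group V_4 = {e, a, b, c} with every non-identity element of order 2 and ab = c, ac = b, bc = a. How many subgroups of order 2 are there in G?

3

|G| = 4 and 2 | 4, so subgroups of order 2 are possible by Lagrange.
The subgroups of order 2 are: {e, a}; {e, b}; {e, c}.
So G has 3 subgroups of order 2.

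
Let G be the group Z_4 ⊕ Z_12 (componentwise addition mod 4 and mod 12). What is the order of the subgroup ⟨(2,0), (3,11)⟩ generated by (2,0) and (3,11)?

24

|⟨(2,0)⟩| = 2 and |⟨(3,11)⟩| = 12, so |H| is a multiple of lcm(2, 12) = 12 and divides |G| = 48.
Closing under the operation: H = {(0,0), (0,2), (0,4), (0,6), (0,8), (0,10), (1,1), (1,3), (1,5), (1,7), (1,9), (1,11), (2,0), (2,2), (2,4), (2,6), (2,8), (2,10), (3,1), (3,3), (3,5), (3,7), (3,9), (3,11)}, so |H| = 24.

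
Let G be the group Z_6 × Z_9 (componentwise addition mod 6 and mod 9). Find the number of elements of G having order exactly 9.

18

An element (a,b) has order lcm(ord(a), ord(b)); count pairs with lcm equal to 9.
Enumerating gives 18 such elements.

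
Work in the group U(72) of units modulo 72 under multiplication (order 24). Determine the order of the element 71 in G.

Compute successive powers of 71 mod 72: 71, 1; 71^2 ≡ 1 (mod 72).
So |⟨71⟩| = 2.

2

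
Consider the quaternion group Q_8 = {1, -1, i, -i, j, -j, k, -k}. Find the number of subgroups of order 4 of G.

|G| = 8 and 4 | 8, so subgroups of order 4 are possible by Lagrange.
The subgroups of order 4 are: {1, -1, i, -i}; {1, -1, j, -j}; {1, -1, k, -k}.
So G has 3 subgroups of order 4.

3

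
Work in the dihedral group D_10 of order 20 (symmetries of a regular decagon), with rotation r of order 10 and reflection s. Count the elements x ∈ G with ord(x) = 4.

No element of G has order 4 (even though 4 | 20).

0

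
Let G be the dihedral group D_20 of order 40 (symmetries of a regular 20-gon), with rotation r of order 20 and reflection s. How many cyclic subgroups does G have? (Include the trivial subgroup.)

Each element a generates a cyclic subgroup ⟨a⟩; distinct elements may generate the same one (a cyclic group of order d has φ(d) generators).
Cyclic subgroups by order — order 1: 1; order 2: 21; order 4: 1; order 5: 1; order 10: 1; order 20: 1.
Total: 26.

26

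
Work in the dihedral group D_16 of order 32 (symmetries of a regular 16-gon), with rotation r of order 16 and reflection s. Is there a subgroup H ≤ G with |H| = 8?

Yes

8 | 32. A subgroup of order 8 is {e, r^2, r^4, r^6, r^8, r^10, r^12, r^14}.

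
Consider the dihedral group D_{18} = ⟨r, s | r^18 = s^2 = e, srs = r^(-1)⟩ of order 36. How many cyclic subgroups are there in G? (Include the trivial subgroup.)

Group the elements of G by the cyclic subgroup they generate; each cyclic subgroup of order d accounts for φ(d) elements.
Cyclic subgroups by order — order 1: 1; order 2: 19; order 3: 1; order 6: 1; order 9: 1; order 18: 1.
Total: 24.

24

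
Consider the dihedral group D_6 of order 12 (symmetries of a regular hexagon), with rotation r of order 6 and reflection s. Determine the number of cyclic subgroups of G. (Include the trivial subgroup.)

10

Group the elements of G by the cyclic subgroup they generate; each cyclic subgroup of order d accounts for φ(d) elements.
Cyclic subgroups by order — order 1: 1; order 2: 7; order 3: 1; order 6: 1.
Total: 10.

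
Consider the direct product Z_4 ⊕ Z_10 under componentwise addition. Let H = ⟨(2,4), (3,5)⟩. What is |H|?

20

|⟨(2,4)⟩| = 10 and |⟨(3,5)⟩| = 4, so |H| is a multiple of lcm(10, 4) = 20 and divides |G| = 40.
Closing under the operation: H = {(0,0), (0,2), (0,4), (0,6), (0,8), (1,1), (1,3), (1,5), (1,7), (1,9), (2,0), (2,2), (2,4), (2,6), (2,8), (3,1), (3,3), (3,5), (3,7), (3,9)}, so |H| = 20.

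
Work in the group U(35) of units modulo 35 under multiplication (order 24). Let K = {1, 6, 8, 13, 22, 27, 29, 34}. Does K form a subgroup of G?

Yes

|K| = 8 divides |G| = 24, consistent with Lagrange.
K contains the identity, every element's inverse is in K, and K is closed under ·: it is a subgroup.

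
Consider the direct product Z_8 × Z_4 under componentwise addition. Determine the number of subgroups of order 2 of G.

|G| = 32 and 2 | 32, so subgroups of order 2 are possible by Lagrange.
The subgroups of order 2 are: {(0,0), (0,2)}; {(0,0), (4,0)}; {(0,0), (4,2)}.
So G has 3 subgroups of order 2.

3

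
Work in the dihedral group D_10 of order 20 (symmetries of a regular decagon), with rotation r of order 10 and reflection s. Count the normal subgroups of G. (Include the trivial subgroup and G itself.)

7

G has 22 subgroups. Checking conjugation-invariance by order — order 1: 1/1 normal; order 2: 1/11 normal; order 4: 0/5 normal; order 5: 1/1 normal; order 10: 3/3 normal; order 20: 1/1 normal.
Total normal subgroups: 7.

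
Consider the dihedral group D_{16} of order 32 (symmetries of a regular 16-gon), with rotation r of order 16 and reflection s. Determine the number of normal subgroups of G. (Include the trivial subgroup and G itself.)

8

G has 36 subgroups. Checking conjugation-invariance by order — order 1: 1/1 normal; order 2: 1/17 normal; order 4: 1/9 normal; order 8: 1/5 normal; order 16: 3/3 normal; order 32: 1/1 normal.
Total normal subgroups: 8.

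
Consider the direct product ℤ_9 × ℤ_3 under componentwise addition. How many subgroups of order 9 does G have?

4

|G| = 27 and 9 | 27, so subgroups of order 9 are possible by Lagrange.
The subgroups of order 9 are: {(0,0), (0,1), (0,2), (3,0), (3,1), (3,2), (6,0), (6,1), (6,2)}; {(0,0), (1,0), (2,0), (3,0), (4,0), (5,0), (6,0), (7,0), (8,0)}; {(0,0), (1,1), (2,2), (3,0), (4,1), (5,2), (6,0), (7,1), (8,2)}; {(0,0), (1,2), (2,1), (3,0), (4,2), (5,1), (6,0), (7,2), (8,1)}.
So G has 4 subgroups of order 9.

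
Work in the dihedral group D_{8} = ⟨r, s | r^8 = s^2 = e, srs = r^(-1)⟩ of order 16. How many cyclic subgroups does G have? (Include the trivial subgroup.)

A cyclic subgroup of order d is generated by each of its φ(d) elements of order d, so the cyclic subgroups of order d number (#elements of order d)/φ(d).
Cyclic subgroups by order — order 1: 1; order 2: 9; order 4: 1; order 8: 1.
Total: 12.

12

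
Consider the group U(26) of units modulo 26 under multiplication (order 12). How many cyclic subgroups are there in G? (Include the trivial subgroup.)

6

Each element a generates a cyclic subgroup ⟨a⟩; distinct elements may generate the same one (a cyclic group of order d has φ(d) generators).
Cyclic subgroups by order — order 1: 1; order 2: 1; order 3: 1; order 4: 1; order 6: 1; order 12: 1.
Total: 6.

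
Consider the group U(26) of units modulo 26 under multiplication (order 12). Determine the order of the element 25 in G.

2

Compute successive powers of 25 mod 26: 25, 1; 25^2 ≡ 1 (mod 26).
So |⟨25⟩| = 2.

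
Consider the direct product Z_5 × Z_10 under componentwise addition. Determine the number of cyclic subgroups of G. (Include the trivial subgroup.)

A cyclic subgroup of order d is generated by each of its φ(d) elements of order d, so the cyclic subgroups of order d number (#elements of order d)/φ(d).
Cyclic subgroups by order — order 1: 1; order 2: 1; order 5: 6; order 10: 6.
Total: 14.

14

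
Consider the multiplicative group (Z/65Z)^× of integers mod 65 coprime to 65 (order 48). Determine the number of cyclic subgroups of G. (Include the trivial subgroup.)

Each element a generates a cyclic subgroup ⟨a⟩; distinct elements may generate the same one (a cyclic group of order d has φ(d) generators).
Cyclic subgroups by order — order 1: 1; order 2: 3; order 3: 1; order 4: 6; order 6: 3; order 12: 6.
Total: 20.

20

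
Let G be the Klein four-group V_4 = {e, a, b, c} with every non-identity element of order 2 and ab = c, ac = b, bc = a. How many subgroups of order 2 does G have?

3

|G| = 4 and 2 | 4, so subgroups of order 2 are possible by Lagrange.
The subgroups of order 2 are: {e, a}; {e, b}; {e, c}.
So G has 3 subgroups of order 2.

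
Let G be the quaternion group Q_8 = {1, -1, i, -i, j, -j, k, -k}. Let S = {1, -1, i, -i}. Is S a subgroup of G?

|S| = 4 divides |G| = 8, consistent with Lagrange.
S contains the identity, every element's inverse is in S, and S is closed under ·: it is a subgroup.
In fact S = ⟨-i⟩.

Yes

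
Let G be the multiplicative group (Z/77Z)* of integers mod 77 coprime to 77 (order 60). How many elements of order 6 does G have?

6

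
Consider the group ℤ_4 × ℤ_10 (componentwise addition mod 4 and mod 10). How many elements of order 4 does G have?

4

An element (a,b) has order lcm(ord(a), ord(b)); count pairs with lcm equal to 4.
Enumerating gives 4 such elements.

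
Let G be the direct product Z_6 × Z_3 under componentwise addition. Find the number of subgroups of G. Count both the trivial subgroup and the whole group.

|G| = 18, so by Lagrange every subgroup order divides 18. Divisors: 1, 2, 3, 6, 9, 18.
Subgroups by order — order 1: 1; order 2: 1; order 3: 4; order 6: 4; order 9: 1; order 18: 1.
Total: 1 + 1 + 4 + 4 + 1 + 1 = 12.

12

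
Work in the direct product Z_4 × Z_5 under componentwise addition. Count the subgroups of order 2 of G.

1

|G| = 20 and 2 | 20, so subgroups of order 2 are possible by Lagrange.
The subgroups of order 2 are: {(0,0), (2,0)}.
So G has 1 subgroup of order 2.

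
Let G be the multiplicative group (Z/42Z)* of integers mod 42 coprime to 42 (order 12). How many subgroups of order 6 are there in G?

3

|G| = 12 and 6 | 12, so subgroups of order 6 are possible by Lagrange.
The subgroups of order 6 are: {1, 11, 23, 25, 29, 37}; {1, 13, 19, 25, 31, 37}; {1, 5, 17, 25, 37, 41}.
So G has 3 subgroups of order 6.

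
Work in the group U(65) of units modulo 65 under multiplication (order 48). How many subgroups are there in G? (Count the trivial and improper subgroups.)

|G| = 48, so by Lagrange every subgroup order divides 48. Divisors: 1, 2, 3, 4, 6, 8, 12, 16, 24, 48.
Subgroups by order — order 1: 1; order 2: 3; order 3: 1; order 4: 7; order 6: 3; order 8: 3; order 12: 7; order 16: 1; order 24: 3; order 48: 1.
Total: 1 + 3 + 1 + 7 + 3 + 3 + 7 + 1 + 3 + 1 = 30.

30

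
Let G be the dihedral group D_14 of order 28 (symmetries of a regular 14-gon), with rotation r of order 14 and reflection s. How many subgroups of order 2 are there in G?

|G| = 28 and 2 | 28, so subgroups of order 2 are possible by Lagrange.
The subgroups of order 2 are: {e, r^10s}; {e, r^11s}; {e, r^12s}; {e, r^13s}; … (15 in all).
So G has 15 subgroups of order 2.

15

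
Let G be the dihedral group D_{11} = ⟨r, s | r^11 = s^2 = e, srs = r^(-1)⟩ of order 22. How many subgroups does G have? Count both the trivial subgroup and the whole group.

14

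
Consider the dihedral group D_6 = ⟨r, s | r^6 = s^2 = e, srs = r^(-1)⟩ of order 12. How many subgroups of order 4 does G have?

3

|G| = 12 and 4 | 12, so subgroups of order 4 are possible by Lagrange.
The subgroups of order 4 are: {e, r^3, r^2s, r^5s}; {e, r^3, s, r^3s}; {e, r^3, rs, r^4s}.
So G has 3 subgroups of order 4.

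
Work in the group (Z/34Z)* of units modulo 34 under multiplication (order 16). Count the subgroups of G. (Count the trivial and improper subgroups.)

5

|G| = 16, so by Lagrange every subgroup order divides 16. Divisors: 1, 2, 4, 8, 16.
Subgroups by order — order 1: 1; order 2: 1; order 4: 1; order 8: 1; order 16: 1.
Total: 1 + 1 + 1 + 1 + 1 = 5.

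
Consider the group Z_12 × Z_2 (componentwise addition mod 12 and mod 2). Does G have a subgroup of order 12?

Yes

12 | 24. A subgroup of order 12 is {(0,0), (0,1), (2,0), (2,1), (4,0), (4,1), (6,0), (6,1), (8,0), (8,1), (10,0), (10,1)}.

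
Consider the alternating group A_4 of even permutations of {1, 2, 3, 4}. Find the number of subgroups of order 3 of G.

|G| = 12 and 3 | 12, so subgroups of order 3 are possible by Lagrange.
The subgroups of order 3 are: {e, (1 2 3), (1 3 2)}; {e, (1 2 4), (1 4 2)}; {e, (1 3 4), (1 4 3)}; {e, (2 3 4), (2 4 3)}.
So G has 4 subgroups of order 3.

4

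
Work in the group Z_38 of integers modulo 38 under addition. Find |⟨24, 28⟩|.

19

|⟨24⟩| = 19 and |⟨28⟩| = 19, so |H| is a multiple of lcm(19, 19) = 19 and divides |G| = 38.
Closing under the operation: H = {0, 2, 4, 6, 8, 10, 12, 14, 16, 18, 20, 22, 24, 26, 28, 30, 32, 34, 36}, so |H| = 19.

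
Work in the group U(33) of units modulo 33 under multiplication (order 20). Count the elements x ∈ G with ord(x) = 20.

No element of G has order 20 (even though 20 | 20).

0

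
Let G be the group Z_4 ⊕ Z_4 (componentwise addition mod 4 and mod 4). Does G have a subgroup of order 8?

8 | 16. A subgroup of order 8 is {(0,0), (0,1), (0,2), (0,3), (2,0), (2,1), (2,2), (2,3)}.

Yes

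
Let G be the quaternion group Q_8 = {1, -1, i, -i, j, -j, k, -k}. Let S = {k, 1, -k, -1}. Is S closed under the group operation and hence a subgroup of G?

Yes

|S| = 4 divides |G| = 8, consistent with Lagrange.
S contains the identity, every element's inverse is in S, and S is closed under ·: it is a subgroup.
In fact S = ⟨-k⟩.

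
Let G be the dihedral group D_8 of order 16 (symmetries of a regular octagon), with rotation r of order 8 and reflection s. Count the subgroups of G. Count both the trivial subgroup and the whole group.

19

|G| = 16, so by Lagrange every subgroup order divides 16. Divisors: 1, 2, 4, 8, 16.
Subgroups by order — order 1: 1; order 2: 9; order 4: 5; order 8: 3; order 16: 1.
Total: 1 + 9 + 5 + 3 + 1 = 19.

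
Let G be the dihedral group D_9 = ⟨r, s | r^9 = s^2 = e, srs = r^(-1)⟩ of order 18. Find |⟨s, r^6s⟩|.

|⟨s⟩| = 2 and |⟨r^6s⟩| = 2, so |H| is a multiple of lcm(2, 2) = 2 and divides |G| = 18.
Closing under the operation: H = {e, r^3, r^6, s, r^3s, r^6s}, so |H| = 6.

6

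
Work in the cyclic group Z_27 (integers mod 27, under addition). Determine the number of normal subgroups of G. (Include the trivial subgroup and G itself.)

4

G is abelian, so every subgroup is normal.
G has 4 subgroups in total, hence 4 normal subgroups.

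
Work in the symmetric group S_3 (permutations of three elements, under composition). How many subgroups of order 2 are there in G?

|G| = 6 and 2 | 6, so subgroups of order 2 are possible by Lagrange.
The subgroups of order 2 are: {e, (1 2)}; {e, (1 3)}; {e, (2 3)}.
So G has 3 subgroups of order 2.

3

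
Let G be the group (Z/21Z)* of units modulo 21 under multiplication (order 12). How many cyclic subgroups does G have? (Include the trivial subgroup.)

8

A cyclic subgroup of order d is generated by each of its φ(d) elements of order d, so the cyclic subgroups of order d number (#elements of order d)/φ(d).
Cyclic subgroups by order — order 1: 1; order 2: 3; order 3: 1; order 6: 3.
Total: 8.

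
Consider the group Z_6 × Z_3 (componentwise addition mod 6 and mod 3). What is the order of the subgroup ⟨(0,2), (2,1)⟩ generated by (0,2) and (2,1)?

9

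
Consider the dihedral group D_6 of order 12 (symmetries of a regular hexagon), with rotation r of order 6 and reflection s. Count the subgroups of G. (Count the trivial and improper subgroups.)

|G| = 12, so by Lagrange every subgroup order divides 12. Divisors: 1, 2, 3, 4, 6, 12.
Subgroups by order — order 1: 1; order 2: 7; order 3: 1; order 4: 3; order 6: 3; order 12: 1.
Total: 1 + 7 + 1 + 3 + 3 + 1 = 16.

16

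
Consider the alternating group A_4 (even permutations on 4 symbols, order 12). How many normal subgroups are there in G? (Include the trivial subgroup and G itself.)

3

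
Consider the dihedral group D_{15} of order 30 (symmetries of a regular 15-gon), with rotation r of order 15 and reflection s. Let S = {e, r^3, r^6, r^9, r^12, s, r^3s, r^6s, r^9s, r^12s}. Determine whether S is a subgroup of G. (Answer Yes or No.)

Yes

|S| = 10 divides |G| = 30, consistent with Lagrange.
S contains the identity, every element's inverse is in S, and S is closed under ·: it is a subgroup.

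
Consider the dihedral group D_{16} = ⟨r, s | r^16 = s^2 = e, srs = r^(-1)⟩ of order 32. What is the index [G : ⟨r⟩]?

|⟨r⟩| = 16 and |G| = 32.
By Lagrange, [G : H] = |G|/|H| = 32/16 = 2.

2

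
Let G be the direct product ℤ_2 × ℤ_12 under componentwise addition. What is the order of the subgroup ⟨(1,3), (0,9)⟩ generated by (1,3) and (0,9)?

|⟨(1,3)⟩| = 4 and |⟨(0,9)⟩| = 4, so |H| is a multiple of lcm(4, 4) = 4 and divides |G| = 24.
Closing under the operation: H = {(0,0), (0,3), (0,6), (0,9), (1,0), (1,3), (1,6), (1,9)}, so |H| = 8.

8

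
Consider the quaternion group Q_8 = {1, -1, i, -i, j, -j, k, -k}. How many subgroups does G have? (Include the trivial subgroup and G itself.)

|G| = 8, so by Lagrange every subgroup order divides 8. Divisors: 1, 2, 4, 8.
Subgroups by order — order 1: 1; order 2: 1; order 4: 3; order 8: 1.
Total: 1 + 1 + 3 + 1 = 6.

6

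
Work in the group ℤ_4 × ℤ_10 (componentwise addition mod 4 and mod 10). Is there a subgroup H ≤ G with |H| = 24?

No

24 does not divide |G| = 40, so by Lagrange no subgroup of order 24 exists.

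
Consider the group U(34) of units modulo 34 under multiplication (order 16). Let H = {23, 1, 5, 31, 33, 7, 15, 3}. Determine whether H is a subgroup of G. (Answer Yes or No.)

No

31 ∈ H but its inverse 11 ∉ H, so H is not a subgroup.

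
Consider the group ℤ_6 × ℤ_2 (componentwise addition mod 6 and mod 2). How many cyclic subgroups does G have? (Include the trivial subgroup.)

8

A cyclic subgroup of order d is generated by each of its φ(d) elements of order d, so the cyclic subgroups of order d number (#elements of order d)/φ(d).
Cyclic subgroups by order — order 1: 1; order 2: 3; order 3: 1; order 6: 3.
Total: 8.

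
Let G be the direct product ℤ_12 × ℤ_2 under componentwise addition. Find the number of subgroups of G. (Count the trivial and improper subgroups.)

|G| = 24, so by Lagrange every subgroup order divides 24. Divisors: 1, 2, 3, 4, 6, 8, 12, 24.
Subgroups by order — order 1: 1; order 2: 3; order 3: 1; order 4: 3; order 6: 3; order 8: 1; order 12: 3; order 24: 1.
Total: 1 + 3 + 1 + 3 + 3 + 1 + 3 + 1 = 16.

16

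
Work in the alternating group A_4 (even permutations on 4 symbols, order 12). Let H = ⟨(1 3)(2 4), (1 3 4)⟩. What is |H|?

|⟨(1 3)(2 4)⟩| = 2 and |⟨(1 3 4)⟩| = 3, so |H| is a multiple of lcm(2, 3) = 6 and divides |G| = 12.
Closing {(1 3)(2 4), (1 3 4)} under the group operation gives all of G, so |H| = 12.

12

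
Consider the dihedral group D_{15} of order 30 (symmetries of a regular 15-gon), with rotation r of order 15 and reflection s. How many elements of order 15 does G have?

8

The elements of order 15 are: r, r^2, r^4, r^7, r^8, r^11, r^13, r^14.
That's 8.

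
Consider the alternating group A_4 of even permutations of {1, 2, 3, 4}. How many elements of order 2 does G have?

The elements of order 2 are: (1 2)(3 4), (1 3)(2 4), (1 4)(2 3).
That's 3.

3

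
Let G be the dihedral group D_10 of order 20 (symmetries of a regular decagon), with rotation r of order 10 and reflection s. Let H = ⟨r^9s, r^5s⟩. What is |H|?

10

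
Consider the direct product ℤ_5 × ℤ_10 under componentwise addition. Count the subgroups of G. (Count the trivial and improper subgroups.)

16

|G| = 50, so by Lagrange every subgroup order divides 50. Divisors: 1, 2, 5, 10, 25, 50.
Subgroups by order — order 1: 1; order 2: 1; order 5: 6; order 10: 6; order 25: 1; order 50: 1.
Total: 1 + 1 + 6 + 6 + 1 + 1 = 16.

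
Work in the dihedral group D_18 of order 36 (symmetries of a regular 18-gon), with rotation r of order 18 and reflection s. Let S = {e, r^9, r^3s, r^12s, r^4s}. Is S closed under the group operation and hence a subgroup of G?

|S| = 5 does not divide |G| = 36, so by Lagrange S is not a subgroup.

No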